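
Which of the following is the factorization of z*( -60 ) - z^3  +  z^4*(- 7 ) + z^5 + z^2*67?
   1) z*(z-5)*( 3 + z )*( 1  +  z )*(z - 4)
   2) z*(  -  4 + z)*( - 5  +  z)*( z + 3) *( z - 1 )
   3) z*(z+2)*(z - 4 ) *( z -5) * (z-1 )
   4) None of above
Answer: 2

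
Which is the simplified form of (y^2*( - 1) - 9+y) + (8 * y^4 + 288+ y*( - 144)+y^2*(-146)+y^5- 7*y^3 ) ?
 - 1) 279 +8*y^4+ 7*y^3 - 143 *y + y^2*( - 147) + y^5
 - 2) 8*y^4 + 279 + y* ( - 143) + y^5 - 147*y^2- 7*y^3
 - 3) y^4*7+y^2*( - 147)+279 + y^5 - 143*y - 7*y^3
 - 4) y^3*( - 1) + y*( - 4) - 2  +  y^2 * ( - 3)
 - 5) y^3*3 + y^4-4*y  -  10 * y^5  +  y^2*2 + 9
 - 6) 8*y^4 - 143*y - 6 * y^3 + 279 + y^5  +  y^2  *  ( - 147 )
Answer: 2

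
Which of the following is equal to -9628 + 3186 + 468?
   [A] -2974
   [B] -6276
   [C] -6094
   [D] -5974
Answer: D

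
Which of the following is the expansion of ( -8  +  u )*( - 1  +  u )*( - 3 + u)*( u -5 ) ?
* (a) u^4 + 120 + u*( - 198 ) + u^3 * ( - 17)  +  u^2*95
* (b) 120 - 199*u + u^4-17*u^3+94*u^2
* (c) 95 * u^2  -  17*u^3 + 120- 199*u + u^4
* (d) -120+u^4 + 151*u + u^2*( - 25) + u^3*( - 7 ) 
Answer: c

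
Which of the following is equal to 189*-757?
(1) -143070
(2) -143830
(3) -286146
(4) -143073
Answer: 4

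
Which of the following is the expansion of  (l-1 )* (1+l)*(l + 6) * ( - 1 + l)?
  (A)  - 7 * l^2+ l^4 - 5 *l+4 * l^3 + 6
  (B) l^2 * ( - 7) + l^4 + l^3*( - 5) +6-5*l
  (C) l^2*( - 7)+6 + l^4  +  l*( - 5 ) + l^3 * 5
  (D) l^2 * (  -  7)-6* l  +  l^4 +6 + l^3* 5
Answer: C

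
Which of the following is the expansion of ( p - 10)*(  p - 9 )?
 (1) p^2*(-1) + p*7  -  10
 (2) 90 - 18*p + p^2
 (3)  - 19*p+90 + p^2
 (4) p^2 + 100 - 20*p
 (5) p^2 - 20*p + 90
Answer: 3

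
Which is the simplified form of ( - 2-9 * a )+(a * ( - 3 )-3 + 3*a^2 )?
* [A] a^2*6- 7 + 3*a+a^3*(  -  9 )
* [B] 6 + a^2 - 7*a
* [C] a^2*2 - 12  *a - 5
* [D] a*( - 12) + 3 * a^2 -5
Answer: D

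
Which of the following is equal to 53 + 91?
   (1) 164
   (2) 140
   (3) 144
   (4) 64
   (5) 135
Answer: 3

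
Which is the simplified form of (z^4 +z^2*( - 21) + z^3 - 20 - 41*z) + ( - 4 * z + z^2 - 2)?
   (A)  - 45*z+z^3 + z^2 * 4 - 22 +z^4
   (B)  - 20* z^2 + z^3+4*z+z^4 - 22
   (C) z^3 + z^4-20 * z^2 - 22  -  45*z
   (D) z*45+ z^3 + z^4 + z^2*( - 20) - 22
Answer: C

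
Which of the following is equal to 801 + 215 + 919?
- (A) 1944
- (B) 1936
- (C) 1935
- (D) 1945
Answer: C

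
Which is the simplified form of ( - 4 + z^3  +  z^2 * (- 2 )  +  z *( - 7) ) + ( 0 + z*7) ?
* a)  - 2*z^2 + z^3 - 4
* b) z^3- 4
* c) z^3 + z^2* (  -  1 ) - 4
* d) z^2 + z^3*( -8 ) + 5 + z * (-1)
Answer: a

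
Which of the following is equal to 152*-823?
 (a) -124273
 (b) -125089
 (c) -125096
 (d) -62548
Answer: c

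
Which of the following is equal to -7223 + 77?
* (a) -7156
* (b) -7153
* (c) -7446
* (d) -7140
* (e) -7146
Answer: e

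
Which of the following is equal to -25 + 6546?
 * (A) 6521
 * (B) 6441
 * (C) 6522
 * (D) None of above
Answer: A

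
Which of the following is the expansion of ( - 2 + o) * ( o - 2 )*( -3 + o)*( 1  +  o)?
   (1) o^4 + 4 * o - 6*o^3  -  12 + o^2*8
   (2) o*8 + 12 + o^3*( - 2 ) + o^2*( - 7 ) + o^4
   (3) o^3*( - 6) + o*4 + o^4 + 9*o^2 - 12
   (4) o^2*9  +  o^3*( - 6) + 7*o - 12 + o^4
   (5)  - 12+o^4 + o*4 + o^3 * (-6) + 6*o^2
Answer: 3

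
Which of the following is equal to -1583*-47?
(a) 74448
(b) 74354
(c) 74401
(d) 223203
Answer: c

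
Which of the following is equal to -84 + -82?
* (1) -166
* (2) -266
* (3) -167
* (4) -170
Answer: 1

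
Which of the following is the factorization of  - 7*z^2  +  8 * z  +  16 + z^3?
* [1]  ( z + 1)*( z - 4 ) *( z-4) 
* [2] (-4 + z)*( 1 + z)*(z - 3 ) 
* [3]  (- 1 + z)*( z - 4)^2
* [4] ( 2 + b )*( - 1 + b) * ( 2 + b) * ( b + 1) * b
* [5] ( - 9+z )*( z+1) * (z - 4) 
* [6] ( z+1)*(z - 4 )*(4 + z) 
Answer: 1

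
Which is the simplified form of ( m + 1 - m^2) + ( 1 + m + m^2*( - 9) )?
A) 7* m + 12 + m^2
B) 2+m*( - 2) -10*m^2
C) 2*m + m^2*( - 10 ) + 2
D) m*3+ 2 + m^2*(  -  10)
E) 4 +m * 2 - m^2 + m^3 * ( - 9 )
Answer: C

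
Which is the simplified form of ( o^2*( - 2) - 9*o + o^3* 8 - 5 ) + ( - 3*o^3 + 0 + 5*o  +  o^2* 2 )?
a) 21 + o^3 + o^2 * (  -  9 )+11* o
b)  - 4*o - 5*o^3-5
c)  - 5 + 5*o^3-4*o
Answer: c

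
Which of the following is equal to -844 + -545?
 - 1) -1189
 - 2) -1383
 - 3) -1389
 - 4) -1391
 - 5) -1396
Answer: 3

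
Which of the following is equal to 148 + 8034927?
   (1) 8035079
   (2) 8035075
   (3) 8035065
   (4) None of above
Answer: 2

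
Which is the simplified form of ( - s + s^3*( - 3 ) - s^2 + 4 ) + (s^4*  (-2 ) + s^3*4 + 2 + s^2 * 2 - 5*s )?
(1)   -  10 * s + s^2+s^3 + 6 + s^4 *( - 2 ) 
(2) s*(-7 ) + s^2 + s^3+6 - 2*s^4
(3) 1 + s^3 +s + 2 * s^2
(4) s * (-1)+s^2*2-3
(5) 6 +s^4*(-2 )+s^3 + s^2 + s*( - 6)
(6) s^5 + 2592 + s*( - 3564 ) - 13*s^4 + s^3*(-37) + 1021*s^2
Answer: 5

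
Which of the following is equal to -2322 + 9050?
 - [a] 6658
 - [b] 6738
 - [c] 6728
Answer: c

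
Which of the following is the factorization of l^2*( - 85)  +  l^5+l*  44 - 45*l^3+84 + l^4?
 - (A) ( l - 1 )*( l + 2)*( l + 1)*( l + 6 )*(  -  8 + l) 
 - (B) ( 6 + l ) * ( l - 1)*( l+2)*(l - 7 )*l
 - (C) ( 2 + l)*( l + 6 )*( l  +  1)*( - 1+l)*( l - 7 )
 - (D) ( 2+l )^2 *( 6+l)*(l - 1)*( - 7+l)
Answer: C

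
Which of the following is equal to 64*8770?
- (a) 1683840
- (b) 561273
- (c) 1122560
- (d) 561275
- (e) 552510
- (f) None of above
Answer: f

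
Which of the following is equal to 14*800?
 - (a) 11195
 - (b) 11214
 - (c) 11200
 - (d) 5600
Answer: c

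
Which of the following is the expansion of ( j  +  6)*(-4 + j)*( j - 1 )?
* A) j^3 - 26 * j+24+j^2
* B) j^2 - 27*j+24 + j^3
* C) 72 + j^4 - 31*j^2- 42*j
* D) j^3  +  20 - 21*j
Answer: A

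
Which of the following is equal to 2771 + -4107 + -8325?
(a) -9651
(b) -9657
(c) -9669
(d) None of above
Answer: d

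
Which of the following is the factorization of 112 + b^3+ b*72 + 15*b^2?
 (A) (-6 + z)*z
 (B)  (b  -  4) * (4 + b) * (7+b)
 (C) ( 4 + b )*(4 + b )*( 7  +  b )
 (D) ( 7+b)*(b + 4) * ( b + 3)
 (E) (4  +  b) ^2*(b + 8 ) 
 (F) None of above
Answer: C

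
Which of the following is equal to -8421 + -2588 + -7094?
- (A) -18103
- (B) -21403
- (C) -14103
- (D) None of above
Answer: A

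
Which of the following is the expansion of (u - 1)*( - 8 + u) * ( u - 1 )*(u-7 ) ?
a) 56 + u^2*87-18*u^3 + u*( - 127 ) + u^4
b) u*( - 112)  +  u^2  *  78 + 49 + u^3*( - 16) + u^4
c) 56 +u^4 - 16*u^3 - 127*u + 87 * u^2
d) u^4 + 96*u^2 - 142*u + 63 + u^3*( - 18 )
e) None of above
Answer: e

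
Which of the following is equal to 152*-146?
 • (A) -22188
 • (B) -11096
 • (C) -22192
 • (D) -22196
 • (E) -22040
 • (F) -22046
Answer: C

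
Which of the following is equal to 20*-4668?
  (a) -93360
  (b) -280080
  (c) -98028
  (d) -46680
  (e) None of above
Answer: a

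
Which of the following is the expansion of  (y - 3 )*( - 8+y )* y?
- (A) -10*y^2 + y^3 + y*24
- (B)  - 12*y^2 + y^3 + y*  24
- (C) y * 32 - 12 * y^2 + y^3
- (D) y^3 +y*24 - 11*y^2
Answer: D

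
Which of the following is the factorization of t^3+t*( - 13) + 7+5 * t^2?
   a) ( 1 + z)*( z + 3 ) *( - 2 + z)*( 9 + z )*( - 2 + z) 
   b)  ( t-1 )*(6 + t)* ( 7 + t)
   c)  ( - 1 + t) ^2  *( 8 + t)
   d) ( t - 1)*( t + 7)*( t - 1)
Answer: d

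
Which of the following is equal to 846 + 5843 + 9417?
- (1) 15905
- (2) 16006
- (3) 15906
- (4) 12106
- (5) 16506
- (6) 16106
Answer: 6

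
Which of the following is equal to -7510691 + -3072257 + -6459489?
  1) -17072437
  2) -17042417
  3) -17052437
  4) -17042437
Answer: 4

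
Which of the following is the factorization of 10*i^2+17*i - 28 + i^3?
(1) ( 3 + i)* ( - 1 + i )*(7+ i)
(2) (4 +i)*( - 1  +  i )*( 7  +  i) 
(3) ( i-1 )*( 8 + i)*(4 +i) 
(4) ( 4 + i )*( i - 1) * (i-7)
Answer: 2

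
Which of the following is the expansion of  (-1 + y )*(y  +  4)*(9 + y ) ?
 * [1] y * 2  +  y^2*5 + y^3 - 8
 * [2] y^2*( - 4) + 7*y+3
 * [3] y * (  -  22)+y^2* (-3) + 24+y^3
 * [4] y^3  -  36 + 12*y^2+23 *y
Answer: 4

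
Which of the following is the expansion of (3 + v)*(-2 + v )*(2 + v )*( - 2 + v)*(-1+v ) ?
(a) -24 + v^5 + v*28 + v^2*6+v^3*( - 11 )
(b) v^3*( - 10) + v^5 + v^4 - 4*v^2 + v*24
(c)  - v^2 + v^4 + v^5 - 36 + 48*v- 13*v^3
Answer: a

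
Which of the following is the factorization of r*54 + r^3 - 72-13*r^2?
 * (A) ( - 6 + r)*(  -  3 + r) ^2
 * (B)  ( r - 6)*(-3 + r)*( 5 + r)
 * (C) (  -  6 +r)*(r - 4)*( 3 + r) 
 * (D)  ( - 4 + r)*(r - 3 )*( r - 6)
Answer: D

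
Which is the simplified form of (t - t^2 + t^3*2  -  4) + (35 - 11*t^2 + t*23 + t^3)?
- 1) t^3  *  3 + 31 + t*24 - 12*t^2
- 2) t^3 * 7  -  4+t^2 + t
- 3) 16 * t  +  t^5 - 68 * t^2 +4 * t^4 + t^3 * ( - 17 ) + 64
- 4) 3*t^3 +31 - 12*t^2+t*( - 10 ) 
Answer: 1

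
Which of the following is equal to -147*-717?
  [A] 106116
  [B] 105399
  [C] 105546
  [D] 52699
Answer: B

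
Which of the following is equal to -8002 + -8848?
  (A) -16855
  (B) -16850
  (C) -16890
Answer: B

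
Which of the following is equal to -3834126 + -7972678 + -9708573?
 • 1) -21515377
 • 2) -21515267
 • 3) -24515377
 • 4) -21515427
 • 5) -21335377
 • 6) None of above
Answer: 1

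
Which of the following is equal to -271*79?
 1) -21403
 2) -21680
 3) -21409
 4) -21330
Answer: 3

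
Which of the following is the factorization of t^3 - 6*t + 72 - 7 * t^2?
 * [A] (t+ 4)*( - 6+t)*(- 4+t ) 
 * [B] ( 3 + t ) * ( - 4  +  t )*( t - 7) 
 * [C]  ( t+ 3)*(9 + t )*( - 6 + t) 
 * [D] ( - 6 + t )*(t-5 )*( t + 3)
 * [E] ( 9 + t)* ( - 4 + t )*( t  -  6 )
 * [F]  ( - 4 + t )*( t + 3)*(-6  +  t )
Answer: F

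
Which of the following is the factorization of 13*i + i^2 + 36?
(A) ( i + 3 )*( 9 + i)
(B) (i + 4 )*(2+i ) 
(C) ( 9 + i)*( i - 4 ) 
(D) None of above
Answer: D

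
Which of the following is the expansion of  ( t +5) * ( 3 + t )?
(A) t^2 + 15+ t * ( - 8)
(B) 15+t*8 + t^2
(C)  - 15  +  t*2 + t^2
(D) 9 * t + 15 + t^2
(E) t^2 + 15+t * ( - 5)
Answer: B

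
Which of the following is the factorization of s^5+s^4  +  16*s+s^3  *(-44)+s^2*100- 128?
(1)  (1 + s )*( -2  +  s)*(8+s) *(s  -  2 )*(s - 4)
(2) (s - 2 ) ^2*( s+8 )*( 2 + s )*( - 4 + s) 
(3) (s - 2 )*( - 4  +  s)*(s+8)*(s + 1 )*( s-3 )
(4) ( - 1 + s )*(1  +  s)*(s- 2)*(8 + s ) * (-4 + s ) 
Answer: 1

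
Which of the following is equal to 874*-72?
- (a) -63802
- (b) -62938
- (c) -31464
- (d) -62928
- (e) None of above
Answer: d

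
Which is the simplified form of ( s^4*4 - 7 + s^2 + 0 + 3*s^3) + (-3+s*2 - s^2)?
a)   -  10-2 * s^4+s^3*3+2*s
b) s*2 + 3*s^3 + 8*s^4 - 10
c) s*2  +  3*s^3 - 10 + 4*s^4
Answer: c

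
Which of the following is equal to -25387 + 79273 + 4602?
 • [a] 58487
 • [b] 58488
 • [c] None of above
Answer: b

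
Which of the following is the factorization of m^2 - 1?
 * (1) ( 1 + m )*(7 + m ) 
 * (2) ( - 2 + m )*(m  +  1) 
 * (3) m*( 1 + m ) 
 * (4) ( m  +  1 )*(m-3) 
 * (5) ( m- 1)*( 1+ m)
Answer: 5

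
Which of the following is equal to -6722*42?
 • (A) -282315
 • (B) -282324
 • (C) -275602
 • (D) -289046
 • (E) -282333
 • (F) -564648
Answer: B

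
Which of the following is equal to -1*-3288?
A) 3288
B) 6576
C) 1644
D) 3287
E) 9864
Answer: A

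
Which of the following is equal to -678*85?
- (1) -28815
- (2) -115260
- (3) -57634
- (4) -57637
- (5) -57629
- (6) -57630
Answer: 6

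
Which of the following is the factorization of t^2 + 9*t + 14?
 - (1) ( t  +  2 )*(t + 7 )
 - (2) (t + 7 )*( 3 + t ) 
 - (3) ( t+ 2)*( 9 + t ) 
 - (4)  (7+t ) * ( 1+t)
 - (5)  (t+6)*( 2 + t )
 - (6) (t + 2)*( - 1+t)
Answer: 1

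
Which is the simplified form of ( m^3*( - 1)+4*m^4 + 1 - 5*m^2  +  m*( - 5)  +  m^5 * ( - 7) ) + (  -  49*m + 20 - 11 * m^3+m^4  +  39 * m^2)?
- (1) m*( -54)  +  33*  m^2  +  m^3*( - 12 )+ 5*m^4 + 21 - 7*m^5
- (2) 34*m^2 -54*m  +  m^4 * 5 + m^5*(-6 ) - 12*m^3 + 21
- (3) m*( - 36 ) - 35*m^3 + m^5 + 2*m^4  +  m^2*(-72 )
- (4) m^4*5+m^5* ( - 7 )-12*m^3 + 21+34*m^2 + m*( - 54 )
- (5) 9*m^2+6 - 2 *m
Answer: 4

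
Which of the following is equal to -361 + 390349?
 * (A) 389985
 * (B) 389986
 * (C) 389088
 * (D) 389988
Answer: D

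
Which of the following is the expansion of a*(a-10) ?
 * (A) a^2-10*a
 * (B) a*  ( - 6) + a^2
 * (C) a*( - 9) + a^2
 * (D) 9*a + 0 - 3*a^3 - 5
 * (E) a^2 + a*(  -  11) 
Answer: A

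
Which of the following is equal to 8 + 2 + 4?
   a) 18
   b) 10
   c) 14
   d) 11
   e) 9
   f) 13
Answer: c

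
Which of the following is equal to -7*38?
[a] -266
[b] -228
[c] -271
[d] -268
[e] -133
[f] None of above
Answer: a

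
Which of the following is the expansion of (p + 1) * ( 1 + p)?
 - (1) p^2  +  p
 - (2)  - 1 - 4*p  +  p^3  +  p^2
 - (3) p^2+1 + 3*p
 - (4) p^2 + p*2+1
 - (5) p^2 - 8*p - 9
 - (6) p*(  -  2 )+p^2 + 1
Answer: 4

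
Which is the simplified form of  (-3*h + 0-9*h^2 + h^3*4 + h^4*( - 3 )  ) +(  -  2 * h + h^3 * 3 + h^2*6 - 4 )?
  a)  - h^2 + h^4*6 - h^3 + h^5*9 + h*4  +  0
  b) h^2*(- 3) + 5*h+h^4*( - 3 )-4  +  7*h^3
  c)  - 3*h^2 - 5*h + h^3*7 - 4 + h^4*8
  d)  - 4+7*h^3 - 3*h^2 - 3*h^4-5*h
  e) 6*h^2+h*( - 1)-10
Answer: d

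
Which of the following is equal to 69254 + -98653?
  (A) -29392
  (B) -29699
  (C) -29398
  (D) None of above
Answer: D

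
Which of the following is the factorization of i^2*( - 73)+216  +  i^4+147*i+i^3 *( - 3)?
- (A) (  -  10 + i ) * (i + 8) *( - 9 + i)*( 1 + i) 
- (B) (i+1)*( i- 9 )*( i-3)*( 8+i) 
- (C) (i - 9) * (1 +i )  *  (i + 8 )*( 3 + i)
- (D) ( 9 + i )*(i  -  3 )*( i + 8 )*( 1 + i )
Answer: B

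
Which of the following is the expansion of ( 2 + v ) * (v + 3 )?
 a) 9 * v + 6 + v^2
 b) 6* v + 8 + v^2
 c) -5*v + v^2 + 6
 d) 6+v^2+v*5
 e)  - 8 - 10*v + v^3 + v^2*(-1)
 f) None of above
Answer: d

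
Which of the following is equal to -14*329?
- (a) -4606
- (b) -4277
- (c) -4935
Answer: a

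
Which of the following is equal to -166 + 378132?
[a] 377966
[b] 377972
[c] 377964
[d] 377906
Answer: a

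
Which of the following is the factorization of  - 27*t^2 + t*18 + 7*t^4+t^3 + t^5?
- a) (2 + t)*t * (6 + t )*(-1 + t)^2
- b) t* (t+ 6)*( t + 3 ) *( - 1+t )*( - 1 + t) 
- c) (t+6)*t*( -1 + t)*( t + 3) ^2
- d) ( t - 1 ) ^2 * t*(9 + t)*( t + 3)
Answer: b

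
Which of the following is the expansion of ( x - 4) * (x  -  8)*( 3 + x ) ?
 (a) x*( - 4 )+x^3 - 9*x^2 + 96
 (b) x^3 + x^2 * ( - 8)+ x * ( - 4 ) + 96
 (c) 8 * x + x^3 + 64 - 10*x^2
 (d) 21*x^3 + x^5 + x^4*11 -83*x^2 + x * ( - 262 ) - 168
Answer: a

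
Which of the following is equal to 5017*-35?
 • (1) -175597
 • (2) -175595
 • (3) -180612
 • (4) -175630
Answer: 2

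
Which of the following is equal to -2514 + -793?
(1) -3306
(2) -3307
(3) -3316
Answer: 2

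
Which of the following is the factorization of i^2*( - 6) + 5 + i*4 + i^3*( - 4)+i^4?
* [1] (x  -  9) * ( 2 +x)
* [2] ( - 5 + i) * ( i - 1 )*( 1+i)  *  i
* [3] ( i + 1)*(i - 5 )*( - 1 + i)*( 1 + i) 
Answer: 3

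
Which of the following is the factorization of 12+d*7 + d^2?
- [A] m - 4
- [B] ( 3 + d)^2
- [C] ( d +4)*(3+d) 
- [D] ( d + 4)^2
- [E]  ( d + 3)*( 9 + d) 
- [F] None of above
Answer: C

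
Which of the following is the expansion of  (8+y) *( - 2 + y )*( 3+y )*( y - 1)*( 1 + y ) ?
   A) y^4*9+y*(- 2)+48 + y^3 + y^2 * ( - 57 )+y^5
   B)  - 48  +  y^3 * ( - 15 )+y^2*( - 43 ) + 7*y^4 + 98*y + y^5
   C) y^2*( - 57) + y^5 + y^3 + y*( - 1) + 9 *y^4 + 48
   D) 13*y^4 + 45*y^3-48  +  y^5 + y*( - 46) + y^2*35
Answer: A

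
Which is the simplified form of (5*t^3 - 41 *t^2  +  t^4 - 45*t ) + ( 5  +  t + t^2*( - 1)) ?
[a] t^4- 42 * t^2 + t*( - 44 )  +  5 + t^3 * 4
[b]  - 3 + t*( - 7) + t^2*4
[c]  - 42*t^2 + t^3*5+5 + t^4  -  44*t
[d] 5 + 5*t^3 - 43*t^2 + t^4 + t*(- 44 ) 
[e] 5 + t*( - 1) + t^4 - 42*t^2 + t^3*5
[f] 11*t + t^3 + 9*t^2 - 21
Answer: c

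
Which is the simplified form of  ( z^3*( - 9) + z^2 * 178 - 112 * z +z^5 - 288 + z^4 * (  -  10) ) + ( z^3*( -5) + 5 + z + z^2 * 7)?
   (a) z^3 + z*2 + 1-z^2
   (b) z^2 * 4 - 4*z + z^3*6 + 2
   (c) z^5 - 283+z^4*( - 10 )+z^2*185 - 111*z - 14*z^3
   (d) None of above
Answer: c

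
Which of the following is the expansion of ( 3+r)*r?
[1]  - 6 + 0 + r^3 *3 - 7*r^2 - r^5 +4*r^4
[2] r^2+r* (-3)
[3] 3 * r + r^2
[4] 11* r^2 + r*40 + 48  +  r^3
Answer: 3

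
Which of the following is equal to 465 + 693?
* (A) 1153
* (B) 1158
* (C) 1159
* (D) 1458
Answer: B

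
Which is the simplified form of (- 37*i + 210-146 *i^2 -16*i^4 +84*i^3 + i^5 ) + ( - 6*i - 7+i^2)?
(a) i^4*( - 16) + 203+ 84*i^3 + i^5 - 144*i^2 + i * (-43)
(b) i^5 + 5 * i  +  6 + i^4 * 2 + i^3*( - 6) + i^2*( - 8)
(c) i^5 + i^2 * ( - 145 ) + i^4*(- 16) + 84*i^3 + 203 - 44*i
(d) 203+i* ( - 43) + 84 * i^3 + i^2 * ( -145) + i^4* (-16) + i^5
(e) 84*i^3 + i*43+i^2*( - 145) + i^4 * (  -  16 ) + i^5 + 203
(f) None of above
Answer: d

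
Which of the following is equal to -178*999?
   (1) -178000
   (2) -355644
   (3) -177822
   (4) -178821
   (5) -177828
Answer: 3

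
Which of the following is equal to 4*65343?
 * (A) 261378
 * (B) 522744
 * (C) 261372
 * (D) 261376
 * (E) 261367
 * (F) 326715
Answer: C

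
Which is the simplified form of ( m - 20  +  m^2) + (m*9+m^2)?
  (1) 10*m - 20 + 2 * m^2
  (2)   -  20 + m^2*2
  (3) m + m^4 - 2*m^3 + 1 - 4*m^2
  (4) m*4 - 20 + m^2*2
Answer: 1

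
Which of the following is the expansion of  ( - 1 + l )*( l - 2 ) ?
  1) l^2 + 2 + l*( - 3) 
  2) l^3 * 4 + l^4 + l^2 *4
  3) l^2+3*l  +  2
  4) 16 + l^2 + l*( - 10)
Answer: 1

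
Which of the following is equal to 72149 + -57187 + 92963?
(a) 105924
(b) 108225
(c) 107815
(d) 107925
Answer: d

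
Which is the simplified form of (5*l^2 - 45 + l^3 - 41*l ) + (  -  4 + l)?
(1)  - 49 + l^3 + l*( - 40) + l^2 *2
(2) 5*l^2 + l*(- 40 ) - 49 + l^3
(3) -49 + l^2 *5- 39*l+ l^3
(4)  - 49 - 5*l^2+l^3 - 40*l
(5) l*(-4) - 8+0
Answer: 2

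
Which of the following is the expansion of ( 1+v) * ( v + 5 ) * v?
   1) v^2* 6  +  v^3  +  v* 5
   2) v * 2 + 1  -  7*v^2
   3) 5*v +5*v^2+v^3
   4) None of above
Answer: 1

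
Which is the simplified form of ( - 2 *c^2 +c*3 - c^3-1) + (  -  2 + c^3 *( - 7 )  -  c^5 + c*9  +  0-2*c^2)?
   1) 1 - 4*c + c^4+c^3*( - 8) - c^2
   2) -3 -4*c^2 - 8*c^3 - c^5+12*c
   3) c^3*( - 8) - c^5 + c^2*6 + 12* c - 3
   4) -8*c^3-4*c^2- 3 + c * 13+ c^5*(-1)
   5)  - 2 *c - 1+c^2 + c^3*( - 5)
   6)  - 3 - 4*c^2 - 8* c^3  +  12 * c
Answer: 2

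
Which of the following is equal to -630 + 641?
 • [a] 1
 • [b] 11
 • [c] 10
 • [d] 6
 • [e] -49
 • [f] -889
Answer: b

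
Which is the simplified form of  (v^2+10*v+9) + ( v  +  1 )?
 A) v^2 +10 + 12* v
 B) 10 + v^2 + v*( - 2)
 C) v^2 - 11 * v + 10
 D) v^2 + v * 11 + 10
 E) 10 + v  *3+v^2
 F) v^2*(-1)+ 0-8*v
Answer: D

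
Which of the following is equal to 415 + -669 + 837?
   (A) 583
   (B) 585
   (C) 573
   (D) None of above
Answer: A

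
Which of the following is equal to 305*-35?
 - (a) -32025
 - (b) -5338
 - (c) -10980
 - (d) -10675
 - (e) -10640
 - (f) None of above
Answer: d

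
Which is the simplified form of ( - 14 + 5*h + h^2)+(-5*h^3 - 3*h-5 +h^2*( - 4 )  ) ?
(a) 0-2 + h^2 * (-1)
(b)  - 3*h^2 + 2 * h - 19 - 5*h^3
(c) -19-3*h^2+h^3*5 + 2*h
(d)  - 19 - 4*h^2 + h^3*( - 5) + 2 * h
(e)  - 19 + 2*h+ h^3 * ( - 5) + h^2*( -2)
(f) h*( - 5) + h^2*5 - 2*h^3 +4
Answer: b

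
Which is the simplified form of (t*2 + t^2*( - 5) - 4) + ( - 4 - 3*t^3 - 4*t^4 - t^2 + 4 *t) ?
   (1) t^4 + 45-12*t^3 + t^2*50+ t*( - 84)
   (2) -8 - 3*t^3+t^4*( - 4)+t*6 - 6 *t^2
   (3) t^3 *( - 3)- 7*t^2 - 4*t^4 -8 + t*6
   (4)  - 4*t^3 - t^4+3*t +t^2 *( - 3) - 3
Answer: 2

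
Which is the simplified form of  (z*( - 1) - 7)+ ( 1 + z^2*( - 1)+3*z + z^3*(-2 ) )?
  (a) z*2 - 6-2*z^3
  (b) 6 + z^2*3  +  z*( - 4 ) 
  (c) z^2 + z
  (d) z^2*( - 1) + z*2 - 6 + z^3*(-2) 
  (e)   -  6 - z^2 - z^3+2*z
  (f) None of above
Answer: d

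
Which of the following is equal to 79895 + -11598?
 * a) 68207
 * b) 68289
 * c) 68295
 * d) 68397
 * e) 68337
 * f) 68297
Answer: f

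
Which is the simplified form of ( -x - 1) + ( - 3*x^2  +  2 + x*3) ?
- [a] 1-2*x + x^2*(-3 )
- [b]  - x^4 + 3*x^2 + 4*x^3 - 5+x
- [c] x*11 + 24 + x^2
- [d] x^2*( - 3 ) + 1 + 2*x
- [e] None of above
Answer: d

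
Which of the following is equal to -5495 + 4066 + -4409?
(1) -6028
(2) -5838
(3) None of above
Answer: 2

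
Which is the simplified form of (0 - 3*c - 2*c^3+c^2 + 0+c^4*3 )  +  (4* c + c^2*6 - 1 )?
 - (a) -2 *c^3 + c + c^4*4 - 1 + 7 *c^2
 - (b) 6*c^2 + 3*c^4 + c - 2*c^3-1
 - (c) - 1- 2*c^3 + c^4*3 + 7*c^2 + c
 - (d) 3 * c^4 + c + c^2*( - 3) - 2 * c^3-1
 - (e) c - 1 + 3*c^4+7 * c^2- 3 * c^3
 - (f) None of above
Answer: c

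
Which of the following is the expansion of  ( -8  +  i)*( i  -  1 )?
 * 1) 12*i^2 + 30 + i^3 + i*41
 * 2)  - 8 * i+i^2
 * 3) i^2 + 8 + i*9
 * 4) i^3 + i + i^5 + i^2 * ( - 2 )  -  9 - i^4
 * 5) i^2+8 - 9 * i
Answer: 5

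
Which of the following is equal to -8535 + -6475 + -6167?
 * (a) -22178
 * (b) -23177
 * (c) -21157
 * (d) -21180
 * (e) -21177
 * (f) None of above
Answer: e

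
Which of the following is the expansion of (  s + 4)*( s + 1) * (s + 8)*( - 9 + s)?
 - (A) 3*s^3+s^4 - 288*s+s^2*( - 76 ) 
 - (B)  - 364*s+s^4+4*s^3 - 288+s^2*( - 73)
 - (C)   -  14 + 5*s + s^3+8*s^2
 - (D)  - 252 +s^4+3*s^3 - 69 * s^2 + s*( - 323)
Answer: B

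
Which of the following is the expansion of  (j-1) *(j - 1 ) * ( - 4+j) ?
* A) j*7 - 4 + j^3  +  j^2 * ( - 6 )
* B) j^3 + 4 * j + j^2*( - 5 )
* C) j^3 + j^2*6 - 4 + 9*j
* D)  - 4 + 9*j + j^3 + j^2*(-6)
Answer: D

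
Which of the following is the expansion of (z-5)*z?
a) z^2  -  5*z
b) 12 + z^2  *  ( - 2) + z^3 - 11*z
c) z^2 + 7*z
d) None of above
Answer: a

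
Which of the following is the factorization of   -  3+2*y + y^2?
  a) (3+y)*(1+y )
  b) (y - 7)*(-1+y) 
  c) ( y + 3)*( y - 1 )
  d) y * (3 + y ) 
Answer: c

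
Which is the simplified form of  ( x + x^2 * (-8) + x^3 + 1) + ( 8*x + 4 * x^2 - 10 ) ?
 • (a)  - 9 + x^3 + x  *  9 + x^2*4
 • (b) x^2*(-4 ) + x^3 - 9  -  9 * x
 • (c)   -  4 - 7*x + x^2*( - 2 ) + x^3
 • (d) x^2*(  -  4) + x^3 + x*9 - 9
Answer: d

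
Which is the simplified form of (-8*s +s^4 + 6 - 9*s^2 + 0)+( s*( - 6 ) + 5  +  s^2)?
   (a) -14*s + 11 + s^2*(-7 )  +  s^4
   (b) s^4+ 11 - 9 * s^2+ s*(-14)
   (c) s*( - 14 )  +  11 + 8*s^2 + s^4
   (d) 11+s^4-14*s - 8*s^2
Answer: d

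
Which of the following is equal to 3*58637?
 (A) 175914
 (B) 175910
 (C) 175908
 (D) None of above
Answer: D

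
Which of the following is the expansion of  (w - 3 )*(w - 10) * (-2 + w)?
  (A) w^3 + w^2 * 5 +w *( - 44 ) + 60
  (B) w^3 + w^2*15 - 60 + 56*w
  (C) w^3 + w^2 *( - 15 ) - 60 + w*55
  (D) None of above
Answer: D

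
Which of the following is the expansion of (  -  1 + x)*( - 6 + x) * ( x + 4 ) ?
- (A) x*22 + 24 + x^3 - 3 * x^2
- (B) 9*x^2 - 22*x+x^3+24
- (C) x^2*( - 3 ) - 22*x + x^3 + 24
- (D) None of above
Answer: C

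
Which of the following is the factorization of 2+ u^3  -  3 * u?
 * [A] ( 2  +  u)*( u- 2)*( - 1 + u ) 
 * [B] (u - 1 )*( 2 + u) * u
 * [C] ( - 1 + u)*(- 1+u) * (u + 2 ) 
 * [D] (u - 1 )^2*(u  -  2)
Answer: C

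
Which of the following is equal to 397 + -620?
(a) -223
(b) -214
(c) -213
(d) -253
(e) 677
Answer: a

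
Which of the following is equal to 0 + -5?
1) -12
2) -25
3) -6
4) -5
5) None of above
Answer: 4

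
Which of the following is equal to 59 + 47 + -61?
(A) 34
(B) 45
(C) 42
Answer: B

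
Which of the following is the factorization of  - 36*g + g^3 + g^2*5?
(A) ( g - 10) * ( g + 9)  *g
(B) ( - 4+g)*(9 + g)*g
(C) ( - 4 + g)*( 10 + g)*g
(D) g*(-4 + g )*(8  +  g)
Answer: B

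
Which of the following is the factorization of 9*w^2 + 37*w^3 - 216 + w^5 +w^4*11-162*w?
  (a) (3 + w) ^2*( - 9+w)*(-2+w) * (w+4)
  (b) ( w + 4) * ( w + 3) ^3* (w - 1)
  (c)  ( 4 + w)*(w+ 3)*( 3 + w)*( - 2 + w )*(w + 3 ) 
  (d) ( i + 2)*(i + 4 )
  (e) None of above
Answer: c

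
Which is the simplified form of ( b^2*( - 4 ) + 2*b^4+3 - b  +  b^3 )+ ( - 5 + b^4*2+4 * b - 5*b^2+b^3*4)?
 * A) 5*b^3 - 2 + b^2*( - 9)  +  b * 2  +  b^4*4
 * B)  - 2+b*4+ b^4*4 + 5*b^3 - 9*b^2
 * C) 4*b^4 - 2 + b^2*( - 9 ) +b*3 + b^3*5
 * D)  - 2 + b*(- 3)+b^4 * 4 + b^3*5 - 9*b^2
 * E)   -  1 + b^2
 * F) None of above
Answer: C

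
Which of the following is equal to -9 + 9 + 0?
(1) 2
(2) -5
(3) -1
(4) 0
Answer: 4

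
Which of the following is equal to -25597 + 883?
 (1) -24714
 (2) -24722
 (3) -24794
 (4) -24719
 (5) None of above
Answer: 1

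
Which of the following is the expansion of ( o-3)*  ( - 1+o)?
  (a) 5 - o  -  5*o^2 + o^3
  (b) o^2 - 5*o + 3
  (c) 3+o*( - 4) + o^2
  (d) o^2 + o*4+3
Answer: c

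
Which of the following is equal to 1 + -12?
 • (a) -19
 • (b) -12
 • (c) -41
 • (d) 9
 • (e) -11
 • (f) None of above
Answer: e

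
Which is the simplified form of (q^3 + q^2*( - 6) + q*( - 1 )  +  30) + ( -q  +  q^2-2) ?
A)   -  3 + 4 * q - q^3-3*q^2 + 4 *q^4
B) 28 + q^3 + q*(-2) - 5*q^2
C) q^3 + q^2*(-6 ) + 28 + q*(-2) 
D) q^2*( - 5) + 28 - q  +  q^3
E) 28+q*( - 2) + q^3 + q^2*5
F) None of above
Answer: B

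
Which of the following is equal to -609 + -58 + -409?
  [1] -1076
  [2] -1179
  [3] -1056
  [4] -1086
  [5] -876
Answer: 1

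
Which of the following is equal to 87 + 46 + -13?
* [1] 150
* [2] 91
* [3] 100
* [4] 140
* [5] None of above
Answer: 5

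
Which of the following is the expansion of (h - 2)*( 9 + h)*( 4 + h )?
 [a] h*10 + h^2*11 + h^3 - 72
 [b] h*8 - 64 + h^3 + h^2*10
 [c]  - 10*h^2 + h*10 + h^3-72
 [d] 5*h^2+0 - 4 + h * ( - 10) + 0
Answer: a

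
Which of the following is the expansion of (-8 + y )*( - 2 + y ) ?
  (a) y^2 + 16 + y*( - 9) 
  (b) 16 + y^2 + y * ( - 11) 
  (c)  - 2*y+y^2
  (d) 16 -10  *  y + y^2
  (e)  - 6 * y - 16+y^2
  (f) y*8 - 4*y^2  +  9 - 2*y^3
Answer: d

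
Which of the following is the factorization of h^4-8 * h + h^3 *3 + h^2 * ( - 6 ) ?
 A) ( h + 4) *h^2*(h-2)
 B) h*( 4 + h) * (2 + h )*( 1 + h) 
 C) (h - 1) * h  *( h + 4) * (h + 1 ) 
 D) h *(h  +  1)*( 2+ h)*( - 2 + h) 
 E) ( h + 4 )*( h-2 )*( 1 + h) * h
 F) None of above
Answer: E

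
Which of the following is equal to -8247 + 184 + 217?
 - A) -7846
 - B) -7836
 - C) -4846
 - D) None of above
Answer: A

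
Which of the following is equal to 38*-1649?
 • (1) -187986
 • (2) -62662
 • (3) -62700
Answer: 2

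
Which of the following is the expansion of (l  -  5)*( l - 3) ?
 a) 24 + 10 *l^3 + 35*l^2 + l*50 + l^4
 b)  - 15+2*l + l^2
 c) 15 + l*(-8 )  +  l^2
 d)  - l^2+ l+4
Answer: c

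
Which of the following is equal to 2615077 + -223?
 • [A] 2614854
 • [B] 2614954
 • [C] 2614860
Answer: A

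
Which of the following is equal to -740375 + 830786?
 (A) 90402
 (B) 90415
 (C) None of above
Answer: C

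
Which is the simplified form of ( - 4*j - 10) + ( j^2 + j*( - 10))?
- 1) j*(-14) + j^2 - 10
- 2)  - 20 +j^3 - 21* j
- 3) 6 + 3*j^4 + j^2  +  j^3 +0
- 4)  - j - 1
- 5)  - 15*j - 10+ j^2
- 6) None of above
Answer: 1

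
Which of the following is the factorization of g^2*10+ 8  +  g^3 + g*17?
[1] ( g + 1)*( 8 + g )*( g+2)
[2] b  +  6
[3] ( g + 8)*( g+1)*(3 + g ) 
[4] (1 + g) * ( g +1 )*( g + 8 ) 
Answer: 4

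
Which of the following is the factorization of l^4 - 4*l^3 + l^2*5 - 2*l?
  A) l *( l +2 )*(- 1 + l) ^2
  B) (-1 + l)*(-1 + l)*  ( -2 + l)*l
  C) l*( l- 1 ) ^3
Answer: B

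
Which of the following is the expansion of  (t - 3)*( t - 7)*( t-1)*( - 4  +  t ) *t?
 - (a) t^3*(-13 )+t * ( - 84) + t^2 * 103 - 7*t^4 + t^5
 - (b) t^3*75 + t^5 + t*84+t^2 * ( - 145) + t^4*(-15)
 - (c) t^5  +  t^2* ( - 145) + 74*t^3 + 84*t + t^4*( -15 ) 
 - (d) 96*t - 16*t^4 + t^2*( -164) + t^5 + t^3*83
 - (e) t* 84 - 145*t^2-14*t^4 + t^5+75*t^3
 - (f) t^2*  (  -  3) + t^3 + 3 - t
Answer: b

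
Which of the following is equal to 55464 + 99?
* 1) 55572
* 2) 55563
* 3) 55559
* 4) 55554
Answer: 2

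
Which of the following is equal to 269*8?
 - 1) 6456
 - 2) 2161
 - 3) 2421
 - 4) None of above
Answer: 4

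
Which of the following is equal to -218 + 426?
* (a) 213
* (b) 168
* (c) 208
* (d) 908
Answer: c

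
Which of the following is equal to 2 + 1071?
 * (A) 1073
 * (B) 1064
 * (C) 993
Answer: A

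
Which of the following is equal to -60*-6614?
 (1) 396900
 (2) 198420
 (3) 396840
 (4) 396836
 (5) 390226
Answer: 3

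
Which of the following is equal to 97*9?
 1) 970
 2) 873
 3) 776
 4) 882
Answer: 2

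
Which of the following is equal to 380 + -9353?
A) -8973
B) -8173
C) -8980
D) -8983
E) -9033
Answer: A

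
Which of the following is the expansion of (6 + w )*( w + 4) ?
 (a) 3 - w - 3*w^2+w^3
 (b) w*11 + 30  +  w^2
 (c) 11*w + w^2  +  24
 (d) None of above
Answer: d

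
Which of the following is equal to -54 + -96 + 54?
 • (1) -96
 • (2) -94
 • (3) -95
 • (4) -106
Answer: 1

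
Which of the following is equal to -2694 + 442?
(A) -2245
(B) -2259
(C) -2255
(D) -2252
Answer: D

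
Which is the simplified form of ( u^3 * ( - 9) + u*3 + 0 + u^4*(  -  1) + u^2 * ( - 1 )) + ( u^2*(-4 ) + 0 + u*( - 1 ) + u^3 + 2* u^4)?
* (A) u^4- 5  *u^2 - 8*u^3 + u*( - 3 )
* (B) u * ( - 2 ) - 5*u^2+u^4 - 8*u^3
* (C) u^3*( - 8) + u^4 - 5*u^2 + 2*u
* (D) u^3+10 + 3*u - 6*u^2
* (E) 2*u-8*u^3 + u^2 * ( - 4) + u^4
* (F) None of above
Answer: C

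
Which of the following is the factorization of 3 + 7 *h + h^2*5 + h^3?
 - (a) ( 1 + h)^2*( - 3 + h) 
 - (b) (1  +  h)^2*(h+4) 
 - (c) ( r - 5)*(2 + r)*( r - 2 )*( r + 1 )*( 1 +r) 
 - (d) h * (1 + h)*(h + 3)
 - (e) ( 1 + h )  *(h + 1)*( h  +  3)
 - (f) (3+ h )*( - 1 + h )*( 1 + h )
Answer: e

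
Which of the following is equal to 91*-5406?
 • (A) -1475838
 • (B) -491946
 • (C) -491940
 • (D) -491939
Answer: B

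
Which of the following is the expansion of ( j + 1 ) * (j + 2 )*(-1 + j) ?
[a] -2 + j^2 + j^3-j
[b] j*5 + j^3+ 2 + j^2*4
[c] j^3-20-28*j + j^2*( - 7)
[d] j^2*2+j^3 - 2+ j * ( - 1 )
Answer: d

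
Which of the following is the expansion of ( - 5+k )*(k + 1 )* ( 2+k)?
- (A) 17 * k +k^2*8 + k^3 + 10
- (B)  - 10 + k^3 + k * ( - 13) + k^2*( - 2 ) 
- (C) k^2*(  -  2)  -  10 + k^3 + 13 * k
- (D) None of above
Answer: B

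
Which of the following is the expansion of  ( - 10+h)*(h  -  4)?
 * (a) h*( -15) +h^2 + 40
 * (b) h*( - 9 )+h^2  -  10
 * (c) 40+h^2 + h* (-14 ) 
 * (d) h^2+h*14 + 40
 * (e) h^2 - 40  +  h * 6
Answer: c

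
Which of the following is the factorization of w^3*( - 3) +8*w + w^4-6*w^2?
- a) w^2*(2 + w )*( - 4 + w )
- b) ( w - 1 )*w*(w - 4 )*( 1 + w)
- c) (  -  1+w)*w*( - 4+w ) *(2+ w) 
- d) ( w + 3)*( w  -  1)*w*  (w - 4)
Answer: c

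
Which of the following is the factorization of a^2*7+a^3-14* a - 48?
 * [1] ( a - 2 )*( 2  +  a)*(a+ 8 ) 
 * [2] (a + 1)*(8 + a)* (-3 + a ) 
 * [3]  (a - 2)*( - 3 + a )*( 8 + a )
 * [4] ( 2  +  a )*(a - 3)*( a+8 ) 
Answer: 4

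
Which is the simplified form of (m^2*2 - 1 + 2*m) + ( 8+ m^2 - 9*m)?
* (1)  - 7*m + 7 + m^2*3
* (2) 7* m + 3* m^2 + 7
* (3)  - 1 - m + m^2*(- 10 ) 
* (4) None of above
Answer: 1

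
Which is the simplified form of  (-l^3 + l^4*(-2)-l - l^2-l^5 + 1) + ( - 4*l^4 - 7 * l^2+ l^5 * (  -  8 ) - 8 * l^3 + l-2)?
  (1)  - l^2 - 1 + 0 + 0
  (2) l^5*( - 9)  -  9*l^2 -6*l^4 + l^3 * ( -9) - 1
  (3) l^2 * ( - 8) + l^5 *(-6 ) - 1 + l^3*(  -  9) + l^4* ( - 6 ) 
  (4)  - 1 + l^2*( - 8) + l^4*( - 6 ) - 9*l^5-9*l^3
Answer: 4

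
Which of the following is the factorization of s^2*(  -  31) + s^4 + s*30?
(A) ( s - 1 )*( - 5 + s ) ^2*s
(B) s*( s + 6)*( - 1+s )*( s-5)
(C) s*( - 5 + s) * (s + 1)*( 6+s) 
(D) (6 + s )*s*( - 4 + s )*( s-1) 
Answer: B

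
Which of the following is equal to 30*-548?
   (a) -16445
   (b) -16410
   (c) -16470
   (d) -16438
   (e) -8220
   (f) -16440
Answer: f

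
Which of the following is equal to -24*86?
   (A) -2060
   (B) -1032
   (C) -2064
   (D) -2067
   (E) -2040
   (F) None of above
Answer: C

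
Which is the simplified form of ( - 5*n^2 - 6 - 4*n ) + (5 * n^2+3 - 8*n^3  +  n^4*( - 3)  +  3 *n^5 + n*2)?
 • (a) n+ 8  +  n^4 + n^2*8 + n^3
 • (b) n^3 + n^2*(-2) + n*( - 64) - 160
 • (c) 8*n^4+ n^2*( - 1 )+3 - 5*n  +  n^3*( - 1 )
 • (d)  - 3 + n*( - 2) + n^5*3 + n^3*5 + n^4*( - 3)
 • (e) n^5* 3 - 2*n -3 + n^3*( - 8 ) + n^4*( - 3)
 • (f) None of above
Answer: e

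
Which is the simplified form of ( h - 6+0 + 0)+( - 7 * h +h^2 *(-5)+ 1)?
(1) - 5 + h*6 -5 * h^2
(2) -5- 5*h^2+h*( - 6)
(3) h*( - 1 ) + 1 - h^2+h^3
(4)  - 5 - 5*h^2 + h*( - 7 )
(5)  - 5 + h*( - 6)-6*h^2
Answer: 2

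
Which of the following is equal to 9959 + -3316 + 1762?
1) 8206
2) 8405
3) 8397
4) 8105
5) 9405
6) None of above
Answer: 2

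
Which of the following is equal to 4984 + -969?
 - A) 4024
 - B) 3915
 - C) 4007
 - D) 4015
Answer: D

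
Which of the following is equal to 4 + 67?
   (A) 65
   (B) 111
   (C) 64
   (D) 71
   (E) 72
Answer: D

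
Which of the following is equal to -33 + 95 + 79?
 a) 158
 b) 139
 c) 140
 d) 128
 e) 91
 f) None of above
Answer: f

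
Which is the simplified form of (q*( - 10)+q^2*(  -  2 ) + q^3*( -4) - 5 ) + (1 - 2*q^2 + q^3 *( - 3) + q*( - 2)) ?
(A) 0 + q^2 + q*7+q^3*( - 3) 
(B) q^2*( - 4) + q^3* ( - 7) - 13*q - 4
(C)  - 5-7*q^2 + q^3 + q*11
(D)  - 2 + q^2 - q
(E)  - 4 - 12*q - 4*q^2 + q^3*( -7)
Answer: E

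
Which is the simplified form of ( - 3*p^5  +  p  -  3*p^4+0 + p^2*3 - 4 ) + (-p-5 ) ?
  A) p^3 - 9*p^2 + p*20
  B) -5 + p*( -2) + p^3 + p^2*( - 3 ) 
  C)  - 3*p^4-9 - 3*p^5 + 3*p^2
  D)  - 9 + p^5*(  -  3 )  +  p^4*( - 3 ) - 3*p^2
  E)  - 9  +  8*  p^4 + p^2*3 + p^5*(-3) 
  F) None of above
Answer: C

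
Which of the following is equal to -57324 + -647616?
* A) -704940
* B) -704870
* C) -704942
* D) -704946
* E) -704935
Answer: A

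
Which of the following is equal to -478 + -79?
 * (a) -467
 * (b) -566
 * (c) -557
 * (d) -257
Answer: c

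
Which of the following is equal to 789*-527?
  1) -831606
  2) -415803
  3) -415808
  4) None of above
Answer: 2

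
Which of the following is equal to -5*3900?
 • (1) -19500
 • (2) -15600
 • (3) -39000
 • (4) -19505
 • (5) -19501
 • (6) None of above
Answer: 1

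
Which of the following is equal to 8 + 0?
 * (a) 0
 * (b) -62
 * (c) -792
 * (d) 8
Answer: d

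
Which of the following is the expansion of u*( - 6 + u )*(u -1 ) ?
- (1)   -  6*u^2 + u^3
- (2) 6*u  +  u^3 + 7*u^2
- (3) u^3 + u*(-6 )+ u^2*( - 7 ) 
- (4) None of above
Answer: 4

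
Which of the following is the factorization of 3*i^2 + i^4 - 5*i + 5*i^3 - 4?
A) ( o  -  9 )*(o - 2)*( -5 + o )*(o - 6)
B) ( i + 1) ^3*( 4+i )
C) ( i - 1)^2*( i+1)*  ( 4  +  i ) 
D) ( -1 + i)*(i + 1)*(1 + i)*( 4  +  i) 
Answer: D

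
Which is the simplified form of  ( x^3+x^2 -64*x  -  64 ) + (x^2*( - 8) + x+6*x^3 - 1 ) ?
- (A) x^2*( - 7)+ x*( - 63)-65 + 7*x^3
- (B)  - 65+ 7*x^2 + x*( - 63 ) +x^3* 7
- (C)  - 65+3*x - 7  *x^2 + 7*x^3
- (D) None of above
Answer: A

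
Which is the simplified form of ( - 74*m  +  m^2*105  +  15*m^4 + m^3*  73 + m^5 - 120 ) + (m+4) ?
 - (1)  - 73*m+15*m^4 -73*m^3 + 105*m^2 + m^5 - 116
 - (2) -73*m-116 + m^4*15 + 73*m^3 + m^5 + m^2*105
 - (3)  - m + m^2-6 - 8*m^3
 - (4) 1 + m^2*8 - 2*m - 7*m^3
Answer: 2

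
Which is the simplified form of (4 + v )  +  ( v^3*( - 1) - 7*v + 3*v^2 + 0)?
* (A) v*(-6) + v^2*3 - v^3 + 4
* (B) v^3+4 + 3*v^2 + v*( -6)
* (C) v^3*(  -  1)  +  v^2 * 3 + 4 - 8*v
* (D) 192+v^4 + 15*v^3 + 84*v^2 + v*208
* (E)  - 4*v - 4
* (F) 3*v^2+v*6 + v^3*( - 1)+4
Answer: A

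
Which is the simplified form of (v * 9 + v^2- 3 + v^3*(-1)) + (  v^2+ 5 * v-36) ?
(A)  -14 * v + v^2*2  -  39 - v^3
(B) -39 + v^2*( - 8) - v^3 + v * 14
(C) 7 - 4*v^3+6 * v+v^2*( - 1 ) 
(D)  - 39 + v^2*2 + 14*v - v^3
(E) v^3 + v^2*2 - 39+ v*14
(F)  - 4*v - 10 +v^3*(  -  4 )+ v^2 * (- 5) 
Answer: D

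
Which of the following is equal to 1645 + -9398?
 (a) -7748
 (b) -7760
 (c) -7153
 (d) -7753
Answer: d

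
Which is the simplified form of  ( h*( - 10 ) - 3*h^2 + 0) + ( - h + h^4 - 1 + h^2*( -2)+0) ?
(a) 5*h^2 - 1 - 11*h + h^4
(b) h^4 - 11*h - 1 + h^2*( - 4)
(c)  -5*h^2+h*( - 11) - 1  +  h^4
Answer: c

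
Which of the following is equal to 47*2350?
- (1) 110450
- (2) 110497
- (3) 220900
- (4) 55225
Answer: 1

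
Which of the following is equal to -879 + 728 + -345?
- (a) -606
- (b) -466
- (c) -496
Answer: c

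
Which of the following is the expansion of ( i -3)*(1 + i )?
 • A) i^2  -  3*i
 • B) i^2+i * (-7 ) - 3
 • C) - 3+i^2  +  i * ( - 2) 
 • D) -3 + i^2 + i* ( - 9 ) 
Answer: C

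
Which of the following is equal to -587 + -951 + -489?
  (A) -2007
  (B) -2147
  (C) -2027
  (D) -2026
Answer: C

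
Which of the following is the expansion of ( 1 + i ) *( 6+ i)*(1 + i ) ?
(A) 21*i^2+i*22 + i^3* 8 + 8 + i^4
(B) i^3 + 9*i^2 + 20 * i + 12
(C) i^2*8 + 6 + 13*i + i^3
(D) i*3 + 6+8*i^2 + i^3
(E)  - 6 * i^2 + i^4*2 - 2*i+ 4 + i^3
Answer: C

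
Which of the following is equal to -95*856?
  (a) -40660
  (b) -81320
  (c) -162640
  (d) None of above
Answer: b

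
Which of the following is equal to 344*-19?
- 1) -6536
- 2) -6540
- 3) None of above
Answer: 1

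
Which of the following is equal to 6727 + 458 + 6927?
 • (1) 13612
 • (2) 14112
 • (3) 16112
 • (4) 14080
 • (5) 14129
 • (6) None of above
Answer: 2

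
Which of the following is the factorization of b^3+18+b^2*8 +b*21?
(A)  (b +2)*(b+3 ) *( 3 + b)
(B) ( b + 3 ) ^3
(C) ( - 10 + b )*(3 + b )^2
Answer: A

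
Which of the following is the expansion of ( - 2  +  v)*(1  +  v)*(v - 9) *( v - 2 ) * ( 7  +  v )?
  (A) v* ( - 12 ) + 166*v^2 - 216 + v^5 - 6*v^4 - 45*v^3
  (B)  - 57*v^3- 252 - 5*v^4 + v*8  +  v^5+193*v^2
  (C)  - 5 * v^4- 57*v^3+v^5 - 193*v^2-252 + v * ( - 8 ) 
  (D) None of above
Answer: D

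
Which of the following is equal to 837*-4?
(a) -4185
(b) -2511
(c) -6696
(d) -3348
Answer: d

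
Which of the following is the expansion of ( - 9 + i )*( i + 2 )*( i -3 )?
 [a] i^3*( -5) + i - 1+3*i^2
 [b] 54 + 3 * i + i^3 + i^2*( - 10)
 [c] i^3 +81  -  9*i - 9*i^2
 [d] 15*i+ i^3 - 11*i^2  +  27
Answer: b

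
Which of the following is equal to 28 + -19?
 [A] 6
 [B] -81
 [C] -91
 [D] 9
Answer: D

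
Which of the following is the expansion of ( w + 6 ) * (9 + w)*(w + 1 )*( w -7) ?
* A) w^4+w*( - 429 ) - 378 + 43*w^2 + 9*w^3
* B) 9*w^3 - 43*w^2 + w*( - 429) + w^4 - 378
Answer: B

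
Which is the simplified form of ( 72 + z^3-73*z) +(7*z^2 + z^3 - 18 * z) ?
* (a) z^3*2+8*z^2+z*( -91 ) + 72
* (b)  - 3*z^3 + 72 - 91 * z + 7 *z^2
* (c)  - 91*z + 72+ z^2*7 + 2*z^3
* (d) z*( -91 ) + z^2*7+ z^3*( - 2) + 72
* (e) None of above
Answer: c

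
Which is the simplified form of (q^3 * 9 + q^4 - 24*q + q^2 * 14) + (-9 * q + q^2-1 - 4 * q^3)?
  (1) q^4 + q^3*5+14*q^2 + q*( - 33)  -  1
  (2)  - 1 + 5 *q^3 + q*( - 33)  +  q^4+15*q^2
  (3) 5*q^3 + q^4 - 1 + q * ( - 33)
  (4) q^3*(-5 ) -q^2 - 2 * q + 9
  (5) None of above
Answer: 2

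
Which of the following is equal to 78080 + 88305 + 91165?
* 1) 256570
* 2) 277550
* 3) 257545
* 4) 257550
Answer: 4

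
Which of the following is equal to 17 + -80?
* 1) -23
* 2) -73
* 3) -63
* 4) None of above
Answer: 3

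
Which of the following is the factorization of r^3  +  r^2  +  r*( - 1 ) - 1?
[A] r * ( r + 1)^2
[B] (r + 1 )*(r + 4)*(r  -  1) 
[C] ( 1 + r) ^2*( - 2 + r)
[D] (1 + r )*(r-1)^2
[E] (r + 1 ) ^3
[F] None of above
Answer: F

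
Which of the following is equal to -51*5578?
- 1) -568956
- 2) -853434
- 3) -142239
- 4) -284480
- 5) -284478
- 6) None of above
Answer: 5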